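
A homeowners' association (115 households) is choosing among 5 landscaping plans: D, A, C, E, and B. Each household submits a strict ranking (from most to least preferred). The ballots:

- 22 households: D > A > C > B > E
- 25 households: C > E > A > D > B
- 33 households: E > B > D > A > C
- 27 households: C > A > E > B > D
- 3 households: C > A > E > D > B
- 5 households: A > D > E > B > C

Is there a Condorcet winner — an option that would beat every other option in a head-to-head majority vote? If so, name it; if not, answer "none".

Checking pairwise contests:
A beats D 60–55.
E beats A 58–57.
D beats C 60–55.
C beats E 77–38.
A beats B 82–33.
Every option loses at least one head-to-head, so there is no Condorcet winner.

none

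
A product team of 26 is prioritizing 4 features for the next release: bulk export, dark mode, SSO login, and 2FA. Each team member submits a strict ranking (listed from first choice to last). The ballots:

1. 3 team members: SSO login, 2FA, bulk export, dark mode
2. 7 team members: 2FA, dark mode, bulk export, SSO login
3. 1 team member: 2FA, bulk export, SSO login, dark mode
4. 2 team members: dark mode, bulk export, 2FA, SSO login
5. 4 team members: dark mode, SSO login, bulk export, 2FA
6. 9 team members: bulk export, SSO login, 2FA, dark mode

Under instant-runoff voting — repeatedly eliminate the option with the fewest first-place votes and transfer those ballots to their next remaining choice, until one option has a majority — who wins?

Round 1: bulk export 9, dark mode 6, SSO login 3, 2FA 8. Eliminate SSO login.
Round 2: bulk export 9, dark mode 6, 2FA 11. Eliminate dark mode.
Round 3: bulk export 15, 2FA 11. Bulk export has a majority.

bulk export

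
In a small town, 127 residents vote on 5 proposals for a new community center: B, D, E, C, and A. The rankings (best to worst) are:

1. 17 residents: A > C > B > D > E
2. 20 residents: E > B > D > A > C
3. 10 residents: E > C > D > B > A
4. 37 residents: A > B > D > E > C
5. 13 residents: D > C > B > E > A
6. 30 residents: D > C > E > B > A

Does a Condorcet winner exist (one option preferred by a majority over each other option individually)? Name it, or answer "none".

none

Checking pairwise contests:
C beats B 70–57.
B beats D 74–53.
B beats E 67–60.
D beats C 100–27.
B beats A 73–54.
Every option loses at least one head-to-head, so there is no Condorcet winner.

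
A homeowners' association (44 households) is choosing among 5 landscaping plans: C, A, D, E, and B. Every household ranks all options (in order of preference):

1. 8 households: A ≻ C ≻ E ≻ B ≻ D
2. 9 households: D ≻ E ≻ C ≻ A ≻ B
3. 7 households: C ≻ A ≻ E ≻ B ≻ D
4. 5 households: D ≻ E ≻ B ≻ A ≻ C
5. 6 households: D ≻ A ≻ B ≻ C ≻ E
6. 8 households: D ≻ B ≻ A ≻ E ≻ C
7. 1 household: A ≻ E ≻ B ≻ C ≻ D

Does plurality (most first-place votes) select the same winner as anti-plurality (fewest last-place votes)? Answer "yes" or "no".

no

Plurality — first-place votes: C 7, A 9, D 28, E 0, B 0. Winner: D.
Anti-plurality — last-place votes: C 13, A 0, D 16, E 6, B 9. Winner: A.
The two methods disagree.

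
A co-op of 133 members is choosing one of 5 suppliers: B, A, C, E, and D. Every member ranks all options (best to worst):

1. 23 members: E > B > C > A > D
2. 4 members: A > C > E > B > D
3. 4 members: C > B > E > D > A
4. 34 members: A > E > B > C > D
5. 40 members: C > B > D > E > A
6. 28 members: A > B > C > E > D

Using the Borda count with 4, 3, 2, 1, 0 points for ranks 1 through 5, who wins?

B: 23·3 + 4·1 + 4·3 + 34·2 + 40·3 + 28·3 = 357
A: 23·1 + 4·4 + 4·0 + 34·4 + 40·0 + 28·4 = 287
C: 23·2 + 4·3 + 4·4 + 34·1 + 40·4 + 28·2 = 324
E: 23·4 + 4·2 + 4·2 + 34·3 + 40·1 + 28·1 = 278
D: 23·0 + 4·0 + 4·1 + 34·0 + 40·2 + 28·0 = 84
B has the highest Borda score (357).

B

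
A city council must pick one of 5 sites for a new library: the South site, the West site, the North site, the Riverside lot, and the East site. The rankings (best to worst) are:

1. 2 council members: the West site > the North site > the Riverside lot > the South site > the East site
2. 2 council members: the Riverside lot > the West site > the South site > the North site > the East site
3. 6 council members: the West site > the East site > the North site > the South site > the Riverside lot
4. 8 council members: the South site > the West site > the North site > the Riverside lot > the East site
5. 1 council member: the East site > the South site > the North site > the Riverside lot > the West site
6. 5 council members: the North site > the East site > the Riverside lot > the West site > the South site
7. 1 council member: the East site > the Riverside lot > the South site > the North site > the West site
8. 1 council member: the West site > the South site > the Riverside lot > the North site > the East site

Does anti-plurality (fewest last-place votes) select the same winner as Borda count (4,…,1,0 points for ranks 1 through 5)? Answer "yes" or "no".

no

Anti-plurality — last-place votes: the South site 5, the West site 2, the North site 0, the Riverside lot 6, the East site 13. Winner: the North site.
Borda — scores: the South site 52, the West site 71, the North site 60, the Riverside lot 36, the East site 41. Winner: the West site.
The two methods disagree.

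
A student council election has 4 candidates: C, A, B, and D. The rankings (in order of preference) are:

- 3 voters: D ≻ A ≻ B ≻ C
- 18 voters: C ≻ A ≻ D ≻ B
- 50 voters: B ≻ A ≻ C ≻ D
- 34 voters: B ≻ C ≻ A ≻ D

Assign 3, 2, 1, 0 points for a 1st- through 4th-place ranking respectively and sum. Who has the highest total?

B

C: 3·0 + 18·3 + 50·1 + 34·2 = 172
A: 3·2 + 18·2 + 50·2 + 34·1 = 176
B: 3·1 + 18·0 + 50·3 + 34·3 = 255
D: 3·3 + 18·1 + 50·0 + 34·0 = 27
B has the highest Borda score (255).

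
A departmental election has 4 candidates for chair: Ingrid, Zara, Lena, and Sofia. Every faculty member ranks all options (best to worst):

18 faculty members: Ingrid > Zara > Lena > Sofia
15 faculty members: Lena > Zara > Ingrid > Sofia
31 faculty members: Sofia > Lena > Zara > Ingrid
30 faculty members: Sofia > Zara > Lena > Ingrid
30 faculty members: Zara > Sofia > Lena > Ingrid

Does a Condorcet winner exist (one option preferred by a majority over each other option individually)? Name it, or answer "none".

Zara

Zara vs Ingrid: 106–18 for Zara.
Zara vs Lena: 78–46 for Zara.
Zara vs Sofia: 63–61 for Zara.
Zara beats every other option head-to-head.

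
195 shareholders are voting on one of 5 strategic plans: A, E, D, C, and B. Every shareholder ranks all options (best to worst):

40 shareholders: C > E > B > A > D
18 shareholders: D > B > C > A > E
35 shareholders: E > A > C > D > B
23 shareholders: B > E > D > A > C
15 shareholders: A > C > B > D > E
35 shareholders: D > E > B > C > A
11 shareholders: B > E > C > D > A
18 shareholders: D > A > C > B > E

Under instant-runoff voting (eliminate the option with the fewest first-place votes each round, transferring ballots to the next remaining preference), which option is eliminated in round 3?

Round 1: A 15, E 35, D 71, C 40, B 34. Eliminate A.
Round 2: E 35, D 71, C 55, B 34. Eliminate B.
Round 3: E 69, D 71, C 55. Eliminate C.

C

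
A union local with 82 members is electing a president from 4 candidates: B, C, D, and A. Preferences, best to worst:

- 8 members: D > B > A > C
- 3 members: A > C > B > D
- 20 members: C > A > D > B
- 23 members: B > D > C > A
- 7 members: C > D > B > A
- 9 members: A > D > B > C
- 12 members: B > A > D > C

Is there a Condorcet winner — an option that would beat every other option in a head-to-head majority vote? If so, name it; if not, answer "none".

none

Checking pairwise contests:
D beats B 44–38.
B beats C 52–30.
A beats D 44–38.
B beats A 50–32.
Every option loses at least one head-to-head, so there is no Condorcet winner.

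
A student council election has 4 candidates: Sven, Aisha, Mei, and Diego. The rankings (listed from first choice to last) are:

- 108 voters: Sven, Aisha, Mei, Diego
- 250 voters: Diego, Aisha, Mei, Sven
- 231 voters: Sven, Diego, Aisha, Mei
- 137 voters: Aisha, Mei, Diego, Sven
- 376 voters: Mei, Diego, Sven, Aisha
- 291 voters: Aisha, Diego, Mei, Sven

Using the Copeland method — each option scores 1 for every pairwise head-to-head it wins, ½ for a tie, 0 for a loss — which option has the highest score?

Diego

Sven: beats Aisha; loses to Mei and Diego → score 1.
Aisha: beats Mei; loses to Sven and Diego → score 1.
Mei: beats Sven; loses to Aisha and Diego → score 1.
Diego: beats Sven, Aisha, and Mei → score 3.
Diego has the best pairwise record.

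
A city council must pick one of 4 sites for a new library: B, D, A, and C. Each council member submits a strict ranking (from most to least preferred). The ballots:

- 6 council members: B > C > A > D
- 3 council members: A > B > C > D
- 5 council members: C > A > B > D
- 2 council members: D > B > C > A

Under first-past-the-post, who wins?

First-place votes: B 6, D 2, A 3, C 5.
B has the most first-place votes.

B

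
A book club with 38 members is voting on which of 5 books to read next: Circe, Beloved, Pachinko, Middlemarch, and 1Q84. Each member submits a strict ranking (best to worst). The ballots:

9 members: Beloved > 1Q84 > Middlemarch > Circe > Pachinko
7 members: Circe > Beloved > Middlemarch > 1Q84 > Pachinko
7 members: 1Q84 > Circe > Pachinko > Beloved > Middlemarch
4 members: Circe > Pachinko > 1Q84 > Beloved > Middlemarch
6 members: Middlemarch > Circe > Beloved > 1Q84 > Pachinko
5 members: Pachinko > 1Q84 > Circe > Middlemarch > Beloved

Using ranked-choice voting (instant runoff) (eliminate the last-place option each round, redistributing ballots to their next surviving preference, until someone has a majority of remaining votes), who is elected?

1Q84

Round 1: Circe 11, Beloved 9, Pachinko 5, Middlemarch 6, 1Q84 7. Eliminate Pachinko.
Round 2: Circe 11, Beloved 9, Middlemarch 6, 1Q84 12. Eliminate Middlemarch.
Round 3: Circe 17, Beloved 9, 1Q84 12. Eliminate Beloved.
Round 4: Circe 17, 1Q84 21. 1Q84 has a majority.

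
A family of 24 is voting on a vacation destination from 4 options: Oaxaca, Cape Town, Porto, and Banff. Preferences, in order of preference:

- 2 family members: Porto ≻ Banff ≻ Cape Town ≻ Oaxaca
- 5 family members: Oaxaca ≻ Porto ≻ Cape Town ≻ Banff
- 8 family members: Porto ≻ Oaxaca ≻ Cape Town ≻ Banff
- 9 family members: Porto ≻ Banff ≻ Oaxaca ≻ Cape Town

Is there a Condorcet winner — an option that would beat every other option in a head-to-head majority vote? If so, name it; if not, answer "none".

Porto vs Oaxaca: 19–5 for Porto.
Porto vs Cape Town: 24–0 for Porto.
Porto vs Banff: 24–0 for Porto.
Porto beats every other option head-to-head.

Porto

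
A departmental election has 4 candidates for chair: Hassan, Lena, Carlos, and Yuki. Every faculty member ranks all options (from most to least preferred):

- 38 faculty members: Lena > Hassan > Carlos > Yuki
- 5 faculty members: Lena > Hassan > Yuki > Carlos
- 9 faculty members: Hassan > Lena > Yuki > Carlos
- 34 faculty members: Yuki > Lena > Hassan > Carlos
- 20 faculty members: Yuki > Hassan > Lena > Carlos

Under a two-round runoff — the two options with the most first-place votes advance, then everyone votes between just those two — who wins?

Yuki

Round 1 first-place votes: Hassan 9, Lena 43, Carlos 0, Yuki 54.
Yuki and Lena advance.
Runoff: Yuki is preferred to Lena by 54 voters; Lena by 52.
Yuki wins the runoff.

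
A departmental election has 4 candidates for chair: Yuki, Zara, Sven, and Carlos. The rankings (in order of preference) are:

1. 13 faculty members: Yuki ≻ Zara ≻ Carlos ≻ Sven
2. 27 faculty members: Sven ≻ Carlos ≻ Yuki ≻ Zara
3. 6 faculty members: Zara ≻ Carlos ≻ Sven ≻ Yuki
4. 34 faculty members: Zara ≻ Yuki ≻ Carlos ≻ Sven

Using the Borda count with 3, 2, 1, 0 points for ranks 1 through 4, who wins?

Yuki: 13·3 + 27·1 + 6·0 + 34·2 = 134
Zara: 13·2 + 27·0 + 6·3 + 34·3 = 146
Sven: 13·0 + 27·3 + 6·1 + 34·0 = 87
Carlos: 13·1 + 27·2 + 6·2 + 34·1 = 113
Zara has the highest Borda score (146).

Zara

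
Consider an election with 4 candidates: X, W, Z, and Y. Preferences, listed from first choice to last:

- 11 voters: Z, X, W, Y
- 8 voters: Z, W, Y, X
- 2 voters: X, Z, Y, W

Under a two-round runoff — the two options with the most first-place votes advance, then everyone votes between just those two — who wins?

Z

Round 1 first-place votes: X 2, W 0, Z 19, Y 0.
Z and X advance.
Runoff: Z is preferred to X by 19 voters; X by 2.
Z wins the runoff.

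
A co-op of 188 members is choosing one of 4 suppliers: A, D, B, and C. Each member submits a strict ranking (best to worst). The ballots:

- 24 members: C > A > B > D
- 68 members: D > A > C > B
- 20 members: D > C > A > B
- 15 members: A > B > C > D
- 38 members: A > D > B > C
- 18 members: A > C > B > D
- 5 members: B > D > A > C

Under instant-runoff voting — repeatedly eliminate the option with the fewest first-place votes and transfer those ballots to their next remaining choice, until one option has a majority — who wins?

Round 1: A 71, D 88, B 5, C 24. Eliminate B.
Round 2: A 71, D 93, C 24. Eliminate C.
Round 3: A 95, D 93. A has a majority.

A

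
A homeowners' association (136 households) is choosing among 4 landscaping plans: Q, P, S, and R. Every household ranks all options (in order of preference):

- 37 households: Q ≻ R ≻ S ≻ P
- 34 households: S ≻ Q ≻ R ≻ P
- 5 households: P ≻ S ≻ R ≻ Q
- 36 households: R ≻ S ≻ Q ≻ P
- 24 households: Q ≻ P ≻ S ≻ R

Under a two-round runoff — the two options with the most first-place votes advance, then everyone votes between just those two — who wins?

Round 1 first-place votes: Q 61, P 5, S 34, R 36.
Q and R advance.
Runoff: Q is preferred to R by 95 voters; R by 41.
Q wins the runoff.

Q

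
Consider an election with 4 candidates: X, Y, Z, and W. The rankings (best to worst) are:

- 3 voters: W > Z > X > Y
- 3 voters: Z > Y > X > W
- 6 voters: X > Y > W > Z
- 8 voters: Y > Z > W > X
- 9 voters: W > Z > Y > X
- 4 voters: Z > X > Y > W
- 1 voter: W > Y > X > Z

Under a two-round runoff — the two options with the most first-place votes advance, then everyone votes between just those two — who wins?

Y

Round 1 first-place votes: X 6, Y 8, Z 7, W 13.
W and Y advance.
Runoff: W is preferred to Y by 13 voters; Y by 21.
Y wins the runoff.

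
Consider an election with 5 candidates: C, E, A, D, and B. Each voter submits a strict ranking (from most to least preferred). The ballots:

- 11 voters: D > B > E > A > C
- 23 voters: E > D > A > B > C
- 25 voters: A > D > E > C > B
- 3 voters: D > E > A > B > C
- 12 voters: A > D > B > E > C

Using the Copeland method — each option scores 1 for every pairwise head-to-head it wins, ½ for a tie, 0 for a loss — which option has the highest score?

C: loses to E, A, D, and B → score 0.
E: beats C and B; ties A; loses to D → score 2.5.
A: beats C and B; ties E and D → score 3.
D: beats C, E, and B; ties A → score 3.5.
B: beats C; loses to E, A, and D → score 1.
D has the best pairwise record.

D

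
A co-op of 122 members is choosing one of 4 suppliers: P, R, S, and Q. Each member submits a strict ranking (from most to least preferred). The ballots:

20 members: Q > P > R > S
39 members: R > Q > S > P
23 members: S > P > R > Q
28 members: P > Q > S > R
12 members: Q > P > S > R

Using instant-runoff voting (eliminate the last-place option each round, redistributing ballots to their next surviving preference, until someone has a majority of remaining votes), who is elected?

Round 1: P 28, R 39, S 23, Q 32. Eliminate S.
Round 2: P 51, R 39, Q 32. Eliminate Q.
Round 3: P 83, R 39. P has a majority.

P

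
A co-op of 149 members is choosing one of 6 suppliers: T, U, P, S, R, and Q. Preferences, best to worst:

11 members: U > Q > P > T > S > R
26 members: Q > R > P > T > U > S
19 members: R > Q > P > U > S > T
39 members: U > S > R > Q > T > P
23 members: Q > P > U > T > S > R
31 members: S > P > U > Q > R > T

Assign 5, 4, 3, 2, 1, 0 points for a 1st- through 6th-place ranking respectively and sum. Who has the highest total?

T: 11·2 + 26·2 + 19·0 + 39·1 + 23·2 + 31·0 = 159
U: 11·5 + 26·1 + 19·2 + 39·5 + 23·3 + 31·3 = 476
P: 11·3 + 26·3 + 19·3 + 39·0 + 23·4 + 31·4 = 384
S: 11·1 + 26·0 + 19·1 + 39·4 + 23·1 + 31·5 = 364
R: 11·0 + 26·4 + 19·5 + 39·3 + 23·0 + 31·1 = 347
Q: 11·4 + 26·5 + 19·4 + 39·2 + 23·5 + 31·2 = 505
Q has the highest Borda score (505).

Q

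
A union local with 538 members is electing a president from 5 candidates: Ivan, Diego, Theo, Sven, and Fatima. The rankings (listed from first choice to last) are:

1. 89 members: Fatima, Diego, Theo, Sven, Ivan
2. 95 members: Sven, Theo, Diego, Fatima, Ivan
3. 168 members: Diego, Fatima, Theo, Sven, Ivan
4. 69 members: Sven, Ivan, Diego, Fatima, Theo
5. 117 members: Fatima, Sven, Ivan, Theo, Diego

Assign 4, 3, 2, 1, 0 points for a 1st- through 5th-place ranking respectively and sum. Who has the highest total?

Fatima

Ivan: 89·0 + 95·0 + 168·0 + 69·3 + 117·2 = 441
Diego: 89·3 + 95·2 + 168·4 + 69·2 + 117·0 = 1267
Theo: 89·2 + 95·3 + 168·2 + 69·0 + 117·1 = 916
Sven: 89·1 + 95·4 + 168·1 + 69·4 + 117·3 = 1264
Fatima: 89·4 + 95·1 + 168·3 + 69·1 + 117·4 = 1492
Fatima has the highest Borda score (1492).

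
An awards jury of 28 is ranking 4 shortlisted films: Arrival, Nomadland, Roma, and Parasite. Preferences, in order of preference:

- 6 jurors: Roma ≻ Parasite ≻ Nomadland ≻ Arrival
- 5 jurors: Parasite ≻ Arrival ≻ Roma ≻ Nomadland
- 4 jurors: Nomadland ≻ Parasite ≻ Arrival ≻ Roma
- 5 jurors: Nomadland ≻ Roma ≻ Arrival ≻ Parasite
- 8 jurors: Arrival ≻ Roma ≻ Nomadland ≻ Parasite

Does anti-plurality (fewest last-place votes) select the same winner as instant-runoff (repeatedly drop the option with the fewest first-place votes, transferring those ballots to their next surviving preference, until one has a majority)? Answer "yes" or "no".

no

Anti-plurality — last-place votes: Arrival 6, Nomadland 5, Roma 4, Parasite 13. Winner: Roma.
Instant-runoff — R1 Arrival 8, Nomadland 9, Roma 6, Parasite 5 (Parasite out); R2 Arrival 13, Nomadland 9, Roma 6 (Roma out); R3 Arrival 13, Nomadland 15 (Nomadland winner). Winner: Nomadland.
The two methods disagree.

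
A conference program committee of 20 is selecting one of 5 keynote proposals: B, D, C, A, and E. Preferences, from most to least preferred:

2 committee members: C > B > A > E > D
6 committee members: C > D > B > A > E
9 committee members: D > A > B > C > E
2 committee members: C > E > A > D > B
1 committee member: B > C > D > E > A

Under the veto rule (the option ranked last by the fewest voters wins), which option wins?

Last-place votes: B 2, D 2, C 0, A 1, E 15.
C is ranked last by the fewest voters, so C wins.

C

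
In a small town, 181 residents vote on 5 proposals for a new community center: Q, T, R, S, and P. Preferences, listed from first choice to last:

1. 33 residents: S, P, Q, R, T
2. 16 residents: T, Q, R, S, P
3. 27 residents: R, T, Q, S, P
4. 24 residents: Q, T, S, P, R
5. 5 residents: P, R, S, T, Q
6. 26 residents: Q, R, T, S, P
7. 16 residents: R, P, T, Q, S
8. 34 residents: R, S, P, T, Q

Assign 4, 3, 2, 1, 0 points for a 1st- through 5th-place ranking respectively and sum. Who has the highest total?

Q: 33·2 + 16·3 + 27·2 + 24·4 + 5·0 + 26·4 + 16·1 + 34·0 = 384
T: 33·0 + 16·4 + 27·3 + 24·3 + 5·1 + 26·2 + 16·2 + 34·1 = 340
R: 33·1 + 16·2 + 27·4 + 24·0 + 5·3 + 26·3 + 16·4 + 34·4 = 466
S: 33·4 + 16·1 + 27·1 + 24·2 + 5·2 + 26·1 + 16·0 + 34·3 = 361
P: 33·3 + 16·0 + 27·0 + 24·1 + 5·4 + 26·0 + 16·3 + 34·2 = 259
R has the highest Borda score (466).

R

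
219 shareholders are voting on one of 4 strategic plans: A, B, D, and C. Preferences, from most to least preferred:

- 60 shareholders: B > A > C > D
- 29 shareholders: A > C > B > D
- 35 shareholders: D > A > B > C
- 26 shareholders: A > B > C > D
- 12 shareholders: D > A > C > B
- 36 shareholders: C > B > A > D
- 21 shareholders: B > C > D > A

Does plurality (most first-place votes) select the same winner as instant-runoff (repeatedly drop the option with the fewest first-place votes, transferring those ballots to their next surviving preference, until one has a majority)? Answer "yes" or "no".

Plurality — first-place votes: A 55, B 81, D 47, C 36. Winner: B.
Instant-runoff — R1 A 55, B 81, D 47, C 36 (C out); R2 A 55, B 117, D 47 (B winner). Winner: B.
The two methods agree.

yes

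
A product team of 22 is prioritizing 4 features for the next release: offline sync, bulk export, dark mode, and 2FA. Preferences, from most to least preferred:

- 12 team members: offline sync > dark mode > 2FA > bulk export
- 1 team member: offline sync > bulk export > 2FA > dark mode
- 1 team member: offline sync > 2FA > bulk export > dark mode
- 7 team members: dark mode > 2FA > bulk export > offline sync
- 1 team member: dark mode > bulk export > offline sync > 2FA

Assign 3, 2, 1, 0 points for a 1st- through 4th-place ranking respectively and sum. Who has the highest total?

dark mode

offline sync: 12·3 + 1·3 + 1·3 + 7·0 + 1·1 = 43
bulk export: 12·0 + 1·2 + 1·1 + 7·1 + 1·2 = 12
dark mode: 12·2 + 1·0 + 1·0 + 7·3 + 1·3 = 48
2FA: 12·1 + 1·1 + 1·2 + 7·2 + 1·0 = 29
dark mode has the highest Borda score (48).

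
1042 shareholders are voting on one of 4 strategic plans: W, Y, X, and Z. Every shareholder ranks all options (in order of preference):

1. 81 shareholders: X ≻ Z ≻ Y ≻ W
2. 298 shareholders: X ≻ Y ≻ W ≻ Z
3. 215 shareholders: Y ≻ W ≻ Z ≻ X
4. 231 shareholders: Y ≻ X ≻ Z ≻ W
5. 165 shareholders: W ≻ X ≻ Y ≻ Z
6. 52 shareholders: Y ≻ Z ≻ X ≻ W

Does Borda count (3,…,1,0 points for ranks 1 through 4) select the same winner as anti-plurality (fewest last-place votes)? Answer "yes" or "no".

Borda — scores: W 1223, Y 2336, X 1981, Z 712. Winner: Y.
Anti-plurality — last-place votes: W 364, Y 0, X 215, Z 463. Winner: Y.
The two methods agree.

yes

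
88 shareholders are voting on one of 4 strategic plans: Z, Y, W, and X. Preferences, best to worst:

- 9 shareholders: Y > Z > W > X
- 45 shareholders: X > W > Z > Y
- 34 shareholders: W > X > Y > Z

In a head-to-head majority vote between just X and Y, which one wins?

X

Voters preferring X to Y: 79; preferring Y to X: 9.
X wins the head-to-head.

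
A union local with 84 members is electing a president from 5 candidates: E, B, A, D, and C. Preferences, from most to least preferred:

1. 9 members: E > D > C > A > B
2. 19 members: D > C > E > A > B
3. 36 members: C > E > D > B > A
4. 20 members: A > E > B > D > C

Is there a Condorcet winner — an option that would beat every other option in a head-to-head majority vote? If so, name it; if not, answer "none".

Checking pairwise contests:
C beats E 55–29.
E beats B 84–0.
E beats A 64–20.
E beats D 65–19.
D beats C 48–36.
Every option loses at least one head-to-head, so there is no Condorcet winner.

none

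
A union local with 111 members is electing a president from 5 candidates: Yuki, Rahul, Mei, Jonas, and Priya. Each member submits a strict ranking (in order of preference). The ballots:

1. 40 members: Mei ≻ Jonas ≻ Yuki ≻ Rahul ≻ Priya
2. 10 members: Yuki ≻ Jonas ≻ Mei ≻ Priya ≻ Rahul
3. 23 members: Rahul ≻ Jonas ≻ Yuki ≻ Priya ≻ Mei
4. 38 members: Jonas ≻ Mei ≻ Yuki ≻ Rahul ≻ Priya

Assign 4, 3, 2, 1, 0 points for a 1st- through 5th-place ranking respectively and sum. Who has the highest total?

Yuki: 40·2 + 10·4 + 23·2 + 38·2 = 242
Rahul: 40·1 + 10·0 + 23·4 + 38·1 = 170
Mei: 40·4 + 10·2 + 23·0 + 38·3 = 294
Jonas: 40·3 + 10·3 + 23·3 + 38·4 = 371
Priya: 40·0 + 10·1 + 23·1 + 38·0 = 33
Jonas has the highest Borda score (371).

Jonas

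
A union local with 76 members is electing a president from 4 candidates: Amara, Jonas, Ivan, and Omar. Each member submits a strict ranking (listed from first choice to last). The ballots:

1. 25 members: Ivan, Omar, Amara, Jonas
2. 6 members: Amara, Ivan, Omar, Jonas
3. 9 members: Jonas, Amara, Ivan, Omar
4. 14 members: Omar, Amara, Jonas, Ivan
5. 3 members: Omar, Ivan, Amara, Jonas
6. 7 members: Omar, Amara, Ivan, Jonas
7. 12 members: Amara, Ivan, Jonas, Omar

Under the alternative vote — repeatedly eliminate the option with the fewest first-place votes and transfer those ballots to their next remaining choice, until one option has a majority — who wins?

Round 1: Amara 18, Jonas 9, Ivan 25, Omar 24. Eliminate Jonas.
Round 2: Amara 27, Ivan 25, Omar 24. Eliminate Omar.
Round 3: Amara 48, Ivan 28. Amara has a majority.

Amara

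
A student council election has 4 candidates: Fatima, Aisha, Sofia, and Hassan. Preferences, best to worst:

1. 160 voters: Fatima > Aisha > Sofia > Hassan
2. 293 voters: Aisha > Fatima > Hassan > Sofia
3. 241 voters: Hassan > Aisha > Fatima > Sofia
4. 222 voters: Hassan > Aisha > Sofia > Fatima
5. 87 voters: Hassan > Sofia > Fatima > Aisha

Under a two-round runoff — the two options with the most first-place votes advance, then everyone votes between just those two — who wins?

Hassan

Round 1 first-place votes: Fatima 160, Aisha 293, Sofia 0, Hassan 550.
Hassan and Aisha advance.
Runoff: Hassan is preferred to Aisha by 550 voters; Aisha by 453.
Hassan wins the runoff.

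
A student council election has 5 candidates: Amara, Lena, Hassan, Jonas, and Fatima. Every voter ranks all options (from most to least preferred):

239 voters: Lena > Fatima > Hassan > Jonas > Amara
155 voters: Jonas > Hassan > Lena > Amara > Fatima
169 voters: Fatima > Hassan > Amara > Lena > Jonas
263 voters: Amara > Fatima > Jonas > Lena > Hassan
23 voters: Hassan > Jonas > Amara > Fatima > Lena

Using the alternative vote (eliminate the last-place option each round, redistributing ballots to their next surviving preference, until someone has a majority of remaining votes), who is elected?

Round 1: Amara 263, Lena 239, Hassan 23, Jonas 155, Fatima 169. Eliminate Hassan.
Round 2: Amara 263, Lena 239, Jonas 178, Fatima 169. Eliminate Fatima.
Round 3: Amara 432, Lena 239, Jonas 178. Amara has a majority.

Amara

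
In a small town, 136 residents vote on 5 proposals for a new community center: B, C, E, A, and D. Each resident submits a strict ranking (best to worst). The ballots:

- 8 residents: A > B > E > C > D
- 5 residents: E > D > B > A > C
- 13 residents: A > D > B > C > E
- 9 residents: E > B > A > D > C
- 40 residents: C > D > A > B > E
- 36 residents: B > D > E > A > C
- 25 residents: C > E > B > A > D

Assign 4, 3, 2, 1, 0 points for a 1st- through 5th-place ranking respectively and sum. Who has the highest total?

B: 8·3 + 5·2 + 13·2 + 9·3 + 40·1 + 36·4 + 25·2 = 321
C: 8·1 + 5·0 + 13·1 + 9·0 + 40·4 + 36·0 + 25·4 = 281
E: 8·2 + 5·4 + 13·0 + 9·4 + 40·0 + 36·2 + 25·3 = 219
A: 8·4 + 5·1 + 13·4 + 9·2 + 40·2 + 36·1 + 25·1 = 248
D: 8·0 + 5·3 + 13·3 + 9·1 + 40·3 + 36·3 + 25·0 = 291
B has the highest Borda score (321).

B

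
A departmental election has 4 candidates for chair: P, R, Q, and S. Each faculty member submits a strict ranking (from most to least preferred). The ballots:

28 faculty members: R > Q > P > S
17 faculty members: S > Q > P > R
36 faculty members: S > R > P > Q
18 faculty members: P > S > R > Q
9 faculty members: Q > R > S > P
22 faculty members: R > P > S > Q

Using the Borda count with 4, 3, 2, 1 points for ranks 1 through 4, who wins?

P: 28·2 + 17·2 + 36·2 + 18·4 + 9·1 + 22·3 = 309
R: 28·4 + 17·1 + 36·3 + 18·2 + 9·3 + 22·4 = 388
Q: 28·3 + 17·3 + 36·1 + 18·1 + 9·4 + 22·1 = 247
S: 28·1 + 17·4 + 36·4 + 18·3 + 9·2 + 22·2 = 356
R has the highest Borda score (388).

R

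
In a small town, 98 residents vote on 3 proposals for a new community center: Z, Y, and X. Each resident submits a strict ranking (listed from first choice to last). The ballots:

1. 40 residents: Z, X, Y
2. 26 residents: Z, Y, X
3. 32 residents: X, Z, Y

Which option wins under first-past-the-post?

First-place votes: Z 66, Y 0, X 32.
Z has the most first-place votes.

Z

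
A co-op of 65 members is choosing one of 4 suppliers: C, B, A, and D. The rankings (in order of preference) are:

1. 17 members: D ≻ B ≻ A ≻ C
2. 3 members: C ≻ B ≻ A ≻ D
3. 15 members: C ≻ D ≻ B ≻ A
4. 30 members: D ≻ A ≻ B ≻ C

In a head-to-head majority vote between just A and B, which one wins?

Voters preferring A to B: 30; preferring B to A: 35.
B wins the head-to-head.

B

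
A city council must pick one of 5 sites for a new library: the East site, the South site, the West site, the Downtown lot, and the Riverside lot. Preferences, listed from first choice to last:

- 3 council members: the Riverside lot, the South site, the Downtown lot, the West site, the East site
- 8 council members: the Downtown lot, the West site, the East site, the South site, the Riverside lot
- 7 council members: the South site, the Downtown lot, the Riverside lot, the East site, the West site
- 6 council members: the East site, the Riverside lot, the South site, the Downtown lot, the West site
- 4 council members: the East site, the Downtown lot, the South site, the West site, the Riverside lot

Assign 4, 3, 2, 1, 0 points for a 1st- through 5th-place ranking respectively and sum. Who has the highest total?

the East site: 3·0 + 8·2 + 7·1 + 6·4 + 4·4 = 63
the South site: 3·3 + 8·1 + 7·4 + 6·2 + 4·2 = 65
the West site: 3·1 + 8·3 + 7·0 + 6·0 + 4·1 = 31
the Downtown lot: 3·2 + 8·4 + 7·3 + 6·1 + 4·3 = 77
the Riverside lot: 3·4 + 8·0 + 7·2 + 6·3 + 4·0 = 44
the Downtown lot has the highest Borda score (77).

the Downtown lot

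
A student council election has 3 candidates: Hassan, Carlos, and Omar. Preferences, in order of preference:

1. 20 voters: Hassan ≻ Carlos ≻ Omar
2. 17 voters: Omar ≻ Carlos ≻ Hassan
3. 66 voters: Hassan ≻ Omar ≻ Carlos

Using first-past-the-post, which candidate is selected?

First-place votes: Hassan 86, Carlos 0, Omar 17.
Hassan has the most first-place votes.

Hassan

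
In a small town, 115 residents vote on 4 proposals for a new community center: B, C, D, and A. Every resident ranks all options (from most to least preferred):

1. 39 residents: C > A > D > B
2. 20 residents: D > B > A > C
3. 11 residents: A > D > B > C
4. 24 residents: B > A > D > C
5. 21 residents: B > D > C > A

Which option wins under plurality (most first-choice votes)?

First-place votes: B 45, C 39, D 20, A 11.
B has the most first-place votes.

B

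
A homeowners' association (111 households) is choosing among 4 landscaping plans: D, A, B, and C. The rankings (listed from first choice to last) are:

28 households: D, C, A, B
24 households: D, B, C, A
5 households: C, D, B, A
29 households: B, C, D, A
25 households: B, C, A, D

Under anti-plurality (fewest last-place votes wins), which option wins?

C

Last-place votes: D 25, A 58, B 28, C 0.
C is ranked last by the fewest voters, so C wins.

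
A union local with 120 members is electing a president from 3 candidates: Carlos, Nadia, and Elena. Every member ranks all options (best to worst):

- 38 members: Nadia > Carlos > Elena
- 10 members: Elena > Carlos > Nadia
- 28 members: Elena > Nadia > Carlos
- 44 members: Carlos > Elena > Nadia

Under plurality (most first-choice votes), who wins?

Carlos

First-place votes: Carlos 44, Nadia 38, Elena 38.
Carlos has the most first-place votes.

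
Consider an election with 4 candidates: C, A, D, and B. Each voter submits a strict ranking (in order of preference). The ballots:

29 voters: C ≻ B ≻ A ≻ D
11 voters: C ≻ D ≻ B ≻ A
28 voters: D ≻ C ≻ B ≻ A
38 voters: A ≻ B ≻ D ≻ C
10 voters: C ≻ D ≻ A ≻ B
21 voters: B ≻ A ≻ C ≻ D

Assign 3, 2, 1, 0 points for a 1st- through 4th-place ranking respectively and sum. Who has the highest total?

B

C: 29·3 + 11·3 + 28·2 + 38·0 + 10·3 + 21·1 = 227
A: 29·1 + 11·0 + 28·0 + 38·3 + 10·1 + 21·2 = 195
D: 29·0 + 11·2 + 28·3 + 38·1 + 10·2 + 21·0 = 164
B: 29·2 + 11·1 + 28·1 + 38·2 + 10·0 + 21·3 = 236
B has the highest Borda score (236).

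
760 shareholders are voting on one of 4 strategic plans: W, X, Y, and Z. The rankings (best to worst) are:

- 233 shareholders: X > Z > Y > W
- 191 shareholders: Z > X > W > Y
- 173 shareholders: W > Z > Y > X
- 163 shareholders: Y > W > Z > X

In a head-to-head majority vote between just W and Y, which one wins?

Y

Voters preferring W to Y: 364; preferring Y to W: 396.
Y wins the head-to-head.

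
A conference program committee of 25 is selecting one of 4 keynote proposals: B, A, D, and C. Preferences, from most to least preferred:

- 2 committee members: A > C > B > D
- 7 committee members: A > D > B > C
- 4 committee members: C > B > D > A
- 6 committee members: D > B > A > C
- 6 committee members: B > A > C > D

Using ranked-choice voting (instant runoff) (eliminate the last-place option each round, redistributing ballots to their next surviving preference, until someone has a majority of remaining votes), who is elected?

Round 1: B 6, A 9, D 6, C 4. Eliminate C.
Round 2: B 10, A 9, D 6. Eliminate D.
Round 3: B 16, A 9. B has a majority.

B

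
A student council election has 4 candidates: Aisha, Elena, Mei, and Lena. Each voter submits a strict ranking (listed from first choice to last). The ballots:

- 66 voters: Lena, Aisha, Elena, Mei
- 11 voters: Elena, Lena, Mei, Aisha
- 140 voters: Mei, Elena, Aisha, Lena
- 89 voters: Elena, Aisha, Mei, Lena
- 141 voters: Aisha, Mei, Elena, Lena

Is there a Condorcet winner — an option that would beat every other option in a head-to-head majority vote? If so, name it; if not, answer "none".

Checking pairwise contests:
Elena beats Aisha 240–207.
Mei beats Elena 281–166.
Aisha beats Mei 296–151.
Aisha beats Lena 370–77.
Every option loses at least one head-to-head, so there is no Condorcet winner.

none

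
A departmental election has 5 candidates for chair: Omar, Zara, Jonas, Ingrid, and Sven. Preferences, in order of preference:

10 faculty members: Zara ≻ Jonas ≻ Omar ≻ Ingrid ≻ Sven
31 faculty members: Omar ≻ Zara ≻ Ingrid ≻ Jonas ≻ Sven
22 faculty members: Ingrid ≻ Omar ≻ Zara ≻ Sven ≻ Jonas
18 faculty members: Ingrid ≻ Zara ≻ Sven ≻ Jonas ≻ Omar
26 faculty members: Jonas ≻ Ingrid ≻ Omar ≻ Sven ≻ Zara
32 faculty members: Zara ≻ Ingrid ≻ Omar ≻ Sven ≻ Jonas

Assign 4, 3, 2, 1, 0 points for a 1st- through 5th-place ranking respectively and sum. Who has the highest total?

Omar: 10·2 + 31·4 + 22·3 + 18·0 + 26·2 + 32·2 = 326
Zara: 10·4 + 31·3 + 22·2 + 18·3 + 26·0 + 32·4 = 359
Jonas: 10·3 + 31·1 + 22·0 + 18·1 + 26·4 + 32·0 = 183
Ingrid: 10·1 + 31·2 + 22·4 + 18·4 + 26·3 + 32·3 = 406
Sven: 10·0 + 31·0 + 22·1 + 18·2 + 26·1 + 32·1 = 116
Ingrid has the highest Borda score (406).

Ingrid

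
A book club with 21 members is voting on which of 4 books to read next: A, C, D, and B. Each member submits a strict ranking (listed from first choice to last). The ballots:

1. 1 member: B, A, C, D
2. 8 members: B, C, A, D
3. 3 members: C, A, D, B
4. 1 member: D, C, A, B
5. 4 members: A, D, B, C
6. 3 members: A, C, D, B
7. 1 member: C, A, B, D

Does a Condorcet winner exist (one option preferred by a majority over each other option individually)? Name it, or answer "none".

Checking pairwise contests:
C beats A 13–8.
B beats C 13–8.
A beats D 20–1.
A beats B 12–9.
Every option loses at least one head-to-head, so there is no Condorcet winner.

none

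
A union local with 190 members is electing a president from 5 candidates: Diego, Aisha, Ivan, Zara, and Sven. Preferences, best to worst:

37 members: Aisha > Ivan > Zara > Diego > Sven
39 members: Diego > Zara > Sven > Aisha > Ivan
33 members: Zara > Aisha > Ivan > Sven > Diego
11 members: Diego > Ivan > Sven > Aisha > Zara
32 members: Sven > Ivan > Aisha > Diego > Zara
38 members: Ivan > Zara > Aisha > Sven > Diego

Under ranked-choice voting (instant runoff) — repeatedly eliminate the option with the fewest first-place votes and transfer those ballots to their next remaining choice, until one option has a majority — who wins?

Aisha

Round 1: Diego 50, Aisha 37, Ivan 38, Zara 33, Sven 32. Eliminate Sven.
Round 2: Diego 50, Aisha 37, Ivan 70, Zara 33. Eliminate Zara.
Round 3: Diego 50, Aisha 70, Ivan 70. Eliminate Diego.
Round 4: Aisha 109, Ivan 81. Aisha has a majority.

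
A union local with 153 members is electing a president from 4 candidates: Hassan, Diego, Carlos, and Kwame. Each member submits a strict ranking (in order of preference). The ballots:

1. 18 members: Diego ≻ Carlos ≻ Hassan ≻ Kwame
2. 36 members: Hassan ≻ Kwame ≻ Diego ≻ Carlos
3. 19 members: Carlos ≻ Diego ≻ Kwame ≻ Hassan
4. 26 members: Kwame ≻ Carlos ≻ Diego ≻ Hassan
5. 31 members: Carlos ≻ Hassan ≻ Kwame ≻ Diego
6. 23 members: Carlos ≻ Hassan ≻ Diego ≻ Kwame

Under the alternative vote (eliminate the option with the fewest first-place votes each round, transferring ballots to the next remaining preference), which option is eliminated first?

Round 1: Hassan 36, Diego 18, Carlos 73, Kwame 26. Eliminate Diego.

Diego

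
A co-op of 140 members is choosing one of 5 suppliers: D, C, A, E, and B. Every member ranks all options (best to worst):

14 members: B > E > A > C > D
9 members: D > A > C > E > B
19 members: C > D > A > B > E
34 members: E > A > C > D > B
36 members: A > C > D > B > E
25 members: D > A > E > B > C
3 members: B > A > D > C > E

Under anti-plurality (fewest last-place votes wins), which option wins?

Last-place votes: D 14, C 25, A 0, E 58, B 43.
A is ranked last by the fewest voters, so A wins.

A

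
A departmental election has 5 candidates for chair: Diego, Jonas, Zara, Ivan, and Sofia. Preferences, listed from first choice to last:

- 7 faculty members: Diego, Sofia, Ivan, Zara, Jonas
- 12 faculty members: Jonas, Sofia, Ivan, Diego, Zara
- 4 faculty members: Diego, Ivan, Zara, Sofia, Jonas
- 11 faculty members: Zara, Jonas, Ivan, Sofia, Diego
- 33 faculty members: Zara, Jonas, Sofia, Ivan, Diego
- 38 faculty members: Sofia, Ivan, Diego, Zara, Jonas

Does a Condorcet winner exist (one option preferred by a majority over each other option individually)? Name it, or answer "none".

Checking pairwise contests:
Jonas beats Diego 56–49.
Zara beats Jonas 93–12.
Diego beats Zara 61–44.
Jonas beats Ivan 56–49.
Jonas beats Sofia 56–49.
Every option loses at least one head-to-head, so there is no Condorcet winner.

none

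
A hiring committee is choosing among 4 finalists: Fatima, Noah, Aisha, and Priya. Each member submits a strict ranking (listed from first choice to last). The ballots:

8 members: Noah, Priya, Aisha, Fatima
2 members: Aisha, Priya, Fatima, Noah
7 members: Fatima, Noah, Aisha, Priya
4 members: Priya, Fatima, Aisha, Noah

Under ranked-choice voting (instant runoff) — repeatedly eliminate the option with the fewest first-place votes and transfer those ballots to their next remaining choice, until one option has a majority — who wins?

Round 1: Fatima 7, Noah 8, Aisha 2, Priya 4. Eliminate Aisha.
Round 2: Fatima 7, Noah 8, Priya 6. Eliminate Priya.
Round 3: Fatima 13, Noah 8. Fatima has a majority.

Fatima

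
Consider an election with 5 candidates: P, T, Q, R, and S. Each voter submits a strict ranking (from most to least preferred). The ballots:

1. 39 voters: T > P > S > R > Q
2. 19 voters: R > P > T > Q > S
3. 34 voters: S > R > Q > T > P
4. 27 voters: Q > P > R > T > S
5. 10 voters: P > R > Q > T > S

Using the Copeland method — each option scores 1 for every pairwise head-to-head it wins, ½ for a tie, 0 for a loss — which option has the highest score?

P

P: beats Q, R, and S; loses to T → score 3.
T: beats P and S; loses to Q and R → score 2.
Q: beats T; loses to P, R, and S → score 1.
R: beats T and Q; loses to P and S → score 2.
S: beats Q and R; loses to P and T → score 2.
P has the best pairwise record.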